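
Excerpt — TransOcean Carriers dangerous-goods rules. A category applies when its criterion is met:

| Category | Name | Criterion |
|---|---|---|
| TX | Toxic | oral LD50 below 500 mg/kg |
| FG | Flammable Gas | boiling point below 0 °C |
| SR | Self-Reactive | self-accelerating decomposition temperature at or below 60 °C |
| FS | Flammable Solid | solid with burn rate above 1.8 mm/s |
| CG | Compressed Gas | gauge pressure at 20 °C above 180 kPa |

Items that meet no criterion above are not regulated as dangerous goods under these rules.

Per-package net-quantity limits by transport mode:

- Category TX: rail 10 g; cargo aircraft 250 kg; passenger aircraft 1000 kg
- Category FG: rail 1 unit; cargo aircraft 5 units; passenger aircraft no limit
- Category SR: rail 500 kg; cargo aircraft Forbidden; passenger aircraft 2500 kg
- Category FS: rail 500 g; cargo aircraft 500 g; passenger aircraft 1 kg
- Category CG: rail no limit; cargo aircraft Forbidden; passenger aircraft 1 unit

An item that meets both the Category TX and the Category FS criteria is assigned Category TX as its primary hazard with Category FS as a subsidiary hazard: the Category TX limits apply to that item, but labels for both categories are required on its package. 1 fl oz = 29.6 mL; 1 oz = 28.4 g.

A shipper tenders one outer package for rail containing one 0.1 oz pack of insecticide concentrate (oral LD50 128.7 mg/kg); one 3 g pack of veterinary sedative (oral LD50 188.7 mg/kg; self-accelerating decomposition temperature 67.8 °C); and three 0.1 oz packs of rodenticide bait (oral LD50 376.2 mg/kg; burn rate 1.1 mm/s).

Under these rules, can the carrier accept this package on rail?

No

The insecticide concentrate has oral LD50 128.7 mg/kg, which is < 500 mg/kg, so it is Category TX (Toxic).
The veterinary sedative has oral LD50 188.7 mg/kg, which is < 500 mg/kg, so it is Category TX (Toxic).
The rodenticide bait has oral LD50 376.2 mg/kg, which is < 500 mg/kg, so it is Category TX (Toxic).
Category TX net quantity: (one 0.1 oz pack = 2.84 g) + 3 g + (three 0.1 oz packs = 8.52 g) = 14.36 g.
That exceeds the Category TX rail limit of 10 g.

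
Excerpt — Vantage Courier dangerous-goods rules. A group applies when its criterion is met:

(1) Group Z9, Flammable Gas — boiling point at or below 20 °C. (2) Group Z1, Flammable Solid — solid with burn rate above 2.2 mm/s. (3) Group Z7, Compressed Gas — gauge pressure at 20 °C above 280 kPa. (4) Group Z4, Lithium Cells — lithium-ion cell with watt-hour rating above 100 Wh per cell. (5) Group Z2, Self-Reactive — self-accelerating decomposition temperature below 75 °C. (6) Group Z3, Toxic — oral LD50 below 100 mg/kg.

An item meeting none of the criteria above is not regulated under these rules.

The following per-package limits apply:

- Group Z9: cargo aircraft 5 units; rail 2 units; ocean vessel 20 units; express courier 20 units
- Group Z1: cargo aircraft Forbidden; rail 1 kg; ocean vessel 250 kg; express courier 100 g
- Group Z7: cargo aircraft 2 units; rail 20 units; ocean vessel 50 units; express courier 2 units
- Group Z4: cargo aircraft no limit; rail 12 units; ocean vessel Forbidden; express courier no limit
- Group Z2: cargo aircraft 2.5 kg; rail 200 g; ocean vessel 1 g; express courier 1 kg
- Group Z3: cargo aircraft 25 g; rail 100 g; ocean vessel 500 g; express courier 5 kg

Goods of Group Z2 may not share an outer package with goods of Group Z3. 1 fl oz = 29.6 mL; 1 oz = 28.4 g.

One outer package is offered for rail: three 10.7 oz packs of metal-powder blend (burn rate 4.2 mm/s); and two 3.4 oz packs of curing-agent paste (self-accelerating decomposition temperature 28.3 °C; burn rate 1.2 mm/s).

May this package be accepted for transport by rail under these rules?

Yes

With burn rate 4.2 mm/s (> 2.2 mm/s), the metal-powder blend falls in Group Z1.
With self-accelerating decomposition temperature 28.3 °C (< 75 °C), the curing-agent paste falls in Group Z2.
Group Z2 quantity: two 3.4 oz packs = 193.12 g.
That is within the Group Z2 rail limit of 200 g.
Group Z1 quantity: three 10.7 oz packs = 911.64 g.
911.64 g ≤ 1 kg (rail limit, Group Z1) — within limit.
The segregation rule (Group Z2 with Group Z3) does not apply to Group Z2 with Group Z1.
Every hazard group is within its rail limit and no segregation rule is violated.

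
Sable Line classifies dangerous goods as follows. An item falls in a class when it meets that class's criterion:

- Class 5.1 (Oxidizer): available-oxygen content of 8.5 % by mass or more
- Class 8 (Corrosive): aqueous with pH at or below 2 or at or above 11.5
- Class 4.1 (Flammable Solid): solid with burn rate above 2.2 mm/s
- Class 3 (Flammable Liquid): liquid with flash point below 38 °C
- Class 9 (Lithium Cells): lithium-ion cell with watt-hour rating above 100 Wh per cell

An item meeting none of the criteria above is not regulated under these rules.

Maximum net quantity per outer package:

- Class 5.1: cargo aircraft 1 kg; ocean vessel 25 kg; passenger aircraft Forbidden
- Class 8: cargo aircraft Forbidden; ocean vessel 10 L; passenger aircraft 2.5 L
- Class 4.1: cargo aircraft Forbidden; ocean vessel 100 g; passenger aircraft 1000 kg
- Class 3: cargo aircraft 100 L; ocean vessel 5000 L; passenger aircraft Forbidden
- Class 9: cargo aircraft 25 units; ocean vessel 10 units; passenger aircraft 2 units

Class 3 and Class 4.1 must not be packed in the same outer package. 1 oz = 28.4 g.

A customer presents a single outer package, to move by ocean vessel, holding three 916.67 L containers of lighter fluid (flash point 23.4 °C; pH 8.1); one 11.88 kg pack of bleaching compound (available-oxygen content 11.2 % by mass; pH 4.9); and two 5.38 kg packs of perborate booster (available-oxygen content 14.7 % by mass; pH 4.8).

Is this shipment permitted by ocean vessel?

Yes

Flash point 23.4 °C meets the Class 3 criterion (Flammable Liquid), so the lighter fluid is Class 3.
With available-oxygen content 11.2 % by mass (≥ 8.5 % by mass), the bleaching compound falls in Class 5.1.
The perborate booster has available-oxygen content 14.7 % by mass, which is ≥ 8.5 % by mass, so it is Class 5.1 (Oxidizer).
Class 3 quantity: three 916.67 L containers = 2750.01 L.
2750.01 L ≤ 5000 L (ocean vessel limit, Class 3) — within limit.
Total Class 5.1: 11.88 kg + (two 5.38 kg packs = 10.76 kg) = 22.64 kg.
22.64 kg ≤ 25 kg (ocean vessel limit, Class 5.1) — within limit.
The segregation rule (Class 3 with Class 4.1) does not apply to Class 3 with Class 5.1.
Every hazard class is within its ocean vessel limit and no segregation rule is violated.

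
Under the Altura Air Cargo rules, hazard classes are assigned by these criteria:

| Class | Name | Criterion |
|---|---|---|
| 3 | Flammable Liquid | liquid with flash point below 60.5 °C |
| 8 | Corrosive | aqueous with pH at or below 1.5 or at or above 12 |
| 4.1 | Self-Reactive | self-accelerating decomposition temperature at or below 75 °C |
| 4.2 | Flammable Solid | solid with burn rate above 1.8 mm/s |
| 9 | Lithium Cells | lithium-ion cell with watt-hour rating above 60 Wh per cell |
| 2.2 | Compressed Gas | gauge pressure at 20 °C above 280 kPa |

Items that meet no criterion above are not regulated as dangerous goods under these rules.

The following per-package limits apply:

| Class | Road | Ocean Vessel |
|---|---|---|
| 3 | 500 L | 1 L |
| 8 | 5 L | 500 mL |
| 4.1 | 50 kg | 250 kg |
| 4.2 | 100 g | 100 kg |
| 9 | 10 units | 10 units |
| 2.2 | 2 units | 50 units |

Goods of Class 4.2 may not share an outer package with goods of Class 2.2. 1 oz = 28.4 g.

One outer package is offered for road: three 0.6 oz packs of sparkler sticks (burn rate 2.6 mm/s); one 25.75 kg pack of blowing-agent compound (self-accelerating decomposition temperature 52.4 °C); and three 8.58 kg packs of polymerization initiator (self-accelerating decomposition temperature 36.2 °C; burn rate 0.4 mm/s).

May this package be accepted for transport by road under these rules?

Burn rate 2.6 mm/s meets the Class 4.2 criterion (Flammable Solid), so the sparkler sticks are Class 4.2.
Self-accelerating decomposition temperature 52.4 °C meets the Class 4.1 criterion (Self-Reactive), so the blowing-agent compound is Class 4.1.
The polymerization initiator has self-accelerating decomposition temperature 36.2 °C, which is ≤ 75 °C, so it is Class 4.1 (Self-Reactive).
Total Class 4.1: 25.75 kg + (three 8.58 kg packs = 25.74 kg) = 51.49 kg.
That exceeds the Class 4.1 road limit of 50 kg.
Class 4.2 quantity: three 0.6 oz packs = 51.12 g.
51.12 g is within the road limit of 100 g for Class 4.2.
The segregation rule (Class 4.2 with Class 2.2) does not apply to Class 4.1 with Class 4.2.

No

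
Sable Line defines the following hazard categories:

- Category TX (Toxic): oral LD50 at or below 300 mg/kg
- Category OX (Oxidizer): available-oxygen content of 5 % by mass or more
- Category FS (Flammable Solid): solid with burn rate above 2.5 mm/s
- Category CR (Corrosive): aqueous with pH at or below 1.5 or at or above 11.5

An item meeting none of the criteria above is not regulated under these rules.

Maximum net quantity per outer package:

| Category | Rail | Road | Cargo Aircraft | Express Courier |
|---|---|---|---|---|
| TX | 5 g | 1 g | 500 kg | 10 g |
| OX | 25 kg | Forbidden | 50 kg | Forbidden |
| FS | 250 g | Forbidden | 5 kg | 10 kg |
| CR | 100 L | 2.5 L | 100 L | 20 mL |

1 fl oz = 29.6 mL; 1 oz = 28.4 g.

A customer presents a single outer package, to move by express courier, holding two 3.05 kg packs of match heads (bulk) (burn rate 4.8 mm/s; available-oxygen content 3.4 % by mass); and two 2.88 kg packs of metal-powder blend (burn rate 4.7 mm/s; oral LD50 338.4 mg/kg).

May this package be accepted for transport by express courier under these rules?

No

The match heads (bulk) have burn rate 4.8 mm/s, which is > 2.5 mm/s, so they are Category FS (Flammable Solid).
The metal-powder blend has burn rate 4.7 mm/s, which is > 2.5 mm/s, so it is Category FS (Flammable Solid).
Total Category FS: (two 3.05 kg packs = 6.1 kg) + (two 2.88 kg packs = 5.76 kg) = 11.86 kg.
11.86 kg > 10 kg (express courier limit, Category FS) — over the limit.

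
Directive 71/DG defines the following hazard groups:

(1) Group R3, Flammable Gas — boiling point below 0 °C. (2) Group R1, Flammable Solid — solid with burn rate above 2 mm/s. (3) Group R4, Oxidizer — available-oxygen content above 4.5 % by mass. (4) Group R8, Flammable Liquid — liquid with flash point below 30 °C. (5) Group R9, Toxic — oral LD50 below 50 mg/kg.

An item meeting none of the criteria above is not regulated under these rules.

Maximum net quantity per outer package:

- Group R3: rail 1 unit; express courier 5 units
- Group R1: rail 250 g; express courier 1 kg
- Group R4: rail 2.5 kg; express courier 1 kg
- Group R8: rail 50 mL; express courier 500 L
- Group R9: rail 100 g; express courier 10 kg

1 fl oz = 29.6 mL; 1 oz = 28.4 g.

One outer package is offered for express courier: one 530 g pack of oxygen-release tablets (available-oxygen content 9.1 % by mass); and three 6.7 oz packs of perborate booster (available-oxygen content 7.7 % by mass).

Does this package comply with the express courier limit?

The oxygen-release tablets have available-oxygen content 9.1 % by mass, which is > 4.5 % by mass, so they are Group R4 (Oxidizer).
Available-oxygen content 7.7 % by mass meets the Group R4 criterion (Oxidizer), so the perborate booster is Group R4.
Group R4 net quantity: 530 g + (three 6.7 oz packs = 570.84 g) = 1100.84 g.
1100.84 g exceeds the express courier limit of 1 kg for Group R4.

No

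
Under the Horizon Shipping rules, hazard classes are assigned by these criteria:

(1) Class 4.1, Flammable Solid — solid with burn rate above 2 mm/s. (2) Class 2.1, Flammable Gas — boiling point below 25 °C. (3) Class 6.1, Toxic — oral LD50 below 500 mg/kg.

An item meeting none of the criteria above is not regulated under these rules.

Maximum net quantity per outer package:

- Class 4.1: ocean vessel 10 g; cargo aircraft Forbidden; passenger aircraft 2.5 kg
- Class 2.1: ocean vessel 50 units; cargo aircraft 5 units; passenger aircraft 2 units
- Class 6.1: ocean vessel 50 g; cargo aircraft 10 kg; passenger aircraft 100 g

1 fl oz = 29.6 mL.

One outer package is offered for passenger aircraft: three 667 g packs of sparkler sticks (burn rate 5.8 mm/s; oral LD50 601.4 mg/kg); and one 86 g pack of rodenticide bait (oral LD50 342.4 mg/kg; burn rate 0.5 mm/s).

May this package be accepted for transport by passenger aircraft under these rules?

With burn rate 5.8 mm/s (> 2 mm/s), the sparkler sticks fall in Class 4.1.
Oral LD50 342.4 mg/kg meets the Class 6.1 criterion (Toxic), so the rodenticide bait is Class 6.1.
Class 4.1 quantity: three 667 g packs = 2.001 kg.
2.001 kg is within the passenger aircraft limit of 2.5 kg for Class 4.1.
Class 6.1 quantity: 86 g.
That is within the Class 6.1 passenger aircraft limit of 100 g.
Every hazard class is within its passenger aircraft limit and no segregation rule is violated.

Yes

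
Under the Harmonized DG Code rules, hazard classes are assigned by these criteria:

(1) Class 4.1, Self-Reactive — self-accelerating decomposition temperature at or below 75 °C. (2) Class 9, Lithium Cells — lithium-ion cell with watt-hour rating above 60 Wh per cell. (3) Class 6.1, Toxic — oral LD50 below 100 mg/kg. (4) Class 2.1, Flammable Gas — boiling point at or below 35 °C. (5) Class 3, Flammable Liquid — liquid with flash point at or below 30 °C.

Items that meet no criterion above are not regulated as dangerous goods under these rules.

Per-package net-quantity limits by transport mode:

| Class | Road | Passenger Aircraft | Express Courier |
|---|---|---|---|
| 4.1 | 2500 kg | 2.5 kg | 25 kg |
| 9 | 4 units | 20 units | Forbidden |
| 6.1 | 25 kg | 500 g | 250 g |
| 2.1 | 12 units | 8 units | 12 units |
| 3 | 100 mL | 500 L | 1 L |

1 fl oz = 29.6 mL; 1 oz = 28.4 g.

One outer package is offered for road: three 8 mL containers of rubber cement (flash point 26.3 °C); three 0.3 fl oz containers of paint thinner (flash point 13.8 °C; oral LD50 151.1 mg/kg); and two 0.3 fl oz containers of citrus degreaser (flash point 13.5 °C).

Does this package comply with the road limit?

Flash point 26.3 °C meets the Class 3 criterion (Flammable Liquid), so the rubber cement is Class 3.
With flash point 13.8 °C (≤ 30 °C), the paint thinner falls in Class 3.
Flash point 13.5 °C meets the Class 3 criterion (Flammable Liquid), so the citrus degreaser is Class 3.
Total Class 3: (three 8 mL containers = 24 mL) + (three 0.3 fl oz containers = 26.64 mL) + (two 0.3 fl oz containers = 17.76 mL) = 68.4 mL.
68.4 mL is within the road limit of 100 mL for Class 3.

Yes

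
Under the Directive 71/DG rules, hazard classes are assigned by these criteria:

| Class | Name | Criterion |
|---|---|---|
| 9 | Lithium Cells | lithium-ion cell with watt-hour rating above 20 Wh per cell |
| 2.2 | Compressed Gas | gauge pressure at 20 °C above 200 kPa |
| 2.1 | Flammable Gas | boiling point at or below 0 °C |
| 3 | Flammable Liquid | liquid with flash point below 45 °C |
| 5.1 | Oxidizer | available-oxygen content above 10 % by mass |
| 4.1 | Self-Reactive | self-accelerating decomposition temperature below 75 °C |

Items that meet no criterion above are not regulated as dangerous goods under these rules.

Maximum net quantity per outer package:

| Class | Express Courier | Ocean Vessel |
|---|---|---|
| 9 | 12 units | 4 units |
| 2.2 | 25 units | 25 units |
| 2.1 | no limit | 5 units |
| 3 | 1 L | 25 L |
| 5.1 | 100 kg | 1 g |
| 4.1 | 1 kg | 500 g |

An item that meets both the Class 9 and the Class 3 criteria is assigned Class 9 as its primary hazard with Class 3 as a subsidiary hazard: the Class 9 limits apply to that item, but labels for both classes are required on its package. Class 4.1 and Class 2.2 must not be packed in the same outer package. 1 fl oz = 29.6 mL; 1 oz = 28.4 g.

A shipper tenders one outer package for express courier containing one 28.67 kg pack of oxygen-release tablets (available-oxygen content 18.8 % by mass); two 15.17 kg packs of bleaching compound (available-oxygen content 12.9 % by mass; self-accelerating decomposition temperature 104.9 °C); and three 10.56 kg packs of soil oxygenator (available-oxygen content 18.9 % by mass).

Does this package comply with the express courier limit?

The oxygen-release tablets have available-oxygen content 18.8 % by mass, which is > 10 % by mass, so they are Class 5.1 (Oxidizer).
The bleaching compound has available-oxygen content 12.9 % by mass, which is > 10 % by mass, so it is Class 5.1 (Oxidizer).
The soil oxygenator has available-oxygen content 18.9 % by mass, which is > 10 % by mass, so it is Class 5.1 (Oxidizer).
Total Class 5.1: 28.67 kg + (two 15.17 kg packs = 30.34 kg) + (three 10.56 kg packs = 31.68 kg) = 90.69 kg.
90.69 kg ≤ 100 kg (express courier limit, Class 5.1) — within limit.

Yes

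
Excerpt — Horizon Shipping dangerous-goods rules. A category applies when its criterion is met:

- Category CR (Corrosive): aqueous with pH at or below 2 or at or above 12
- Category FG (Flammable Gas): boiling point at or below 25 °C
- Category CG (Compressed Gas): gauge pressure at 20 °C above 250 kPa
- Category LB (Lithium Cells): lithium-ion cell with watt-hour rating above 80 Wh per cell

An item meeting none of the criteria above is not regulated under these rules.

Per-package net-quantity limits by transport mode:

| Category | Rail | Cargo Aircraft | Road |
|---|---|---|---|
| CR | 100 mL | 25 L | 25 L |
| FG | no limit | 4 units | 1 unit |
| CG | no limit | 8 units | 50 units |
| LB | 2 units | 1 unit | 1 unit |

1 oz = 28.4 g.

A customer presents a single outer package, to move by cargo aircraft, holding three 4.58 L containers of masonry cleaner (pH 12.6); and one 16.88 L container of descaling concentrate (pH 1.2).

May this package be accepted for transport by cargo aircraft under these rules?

With pH 12.6 (≥ 12), the masonry cleaner falls in Category CR.
The descaling concentrate has pH 1.2, which is ≤ 2, so it is Category CR (Corrosive).
Category CR net quantity: (three 4.58 L containers = 13.74 L) + 16.88 L = 30.62 L.
30.62 L > 25 L (cargo aircraft limit, Category CR) — over the limit.

No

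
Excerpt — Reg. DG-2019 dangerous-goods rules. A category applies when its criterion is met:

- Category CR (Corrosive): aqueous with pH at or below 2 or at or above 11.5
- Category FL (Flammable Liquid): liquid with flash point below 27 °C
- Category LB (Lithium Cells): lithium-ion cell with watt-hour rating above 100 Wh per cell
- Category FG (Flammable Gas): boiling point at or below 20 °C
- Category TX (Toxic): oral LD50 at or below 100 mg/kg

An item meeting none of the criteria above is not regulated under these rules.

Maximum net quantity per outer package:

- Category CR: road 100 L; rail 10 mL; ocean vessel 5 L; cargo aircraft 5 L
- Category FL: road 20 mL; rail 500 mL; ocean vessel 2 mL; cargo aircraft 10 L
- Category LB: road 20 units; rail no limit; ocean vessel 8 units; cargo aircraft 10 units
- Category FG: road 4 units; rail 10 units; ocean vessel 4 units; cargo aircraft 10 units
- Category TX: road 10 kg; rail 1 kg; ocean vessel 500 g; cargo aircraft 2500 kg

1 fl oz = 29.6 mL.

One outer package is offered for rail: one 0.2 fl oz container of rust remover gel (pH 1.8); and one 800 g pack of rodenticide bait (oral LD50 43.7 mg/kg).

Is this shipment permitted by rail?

Yes

The rust remover gel has pH 1.8, which is ≤ 2, so it is Category CR (Corrosive).
The rodenticide bait has oral LD50 43.7 mg/kg, which is ≤ 100 mg/kg, so it is Category TX (Toxic).
Category TX quantity: 800 g.
800 g ≤ 1 kg (rail limit, Category TX) — within limit.
Category CR quantity: one 0.2 fl oz container = 5.92 mL.
5.92 mL is within the rail limit of 10 mL for Category CR.
Every hazard category is within its rail limit and no segregation rule is violated.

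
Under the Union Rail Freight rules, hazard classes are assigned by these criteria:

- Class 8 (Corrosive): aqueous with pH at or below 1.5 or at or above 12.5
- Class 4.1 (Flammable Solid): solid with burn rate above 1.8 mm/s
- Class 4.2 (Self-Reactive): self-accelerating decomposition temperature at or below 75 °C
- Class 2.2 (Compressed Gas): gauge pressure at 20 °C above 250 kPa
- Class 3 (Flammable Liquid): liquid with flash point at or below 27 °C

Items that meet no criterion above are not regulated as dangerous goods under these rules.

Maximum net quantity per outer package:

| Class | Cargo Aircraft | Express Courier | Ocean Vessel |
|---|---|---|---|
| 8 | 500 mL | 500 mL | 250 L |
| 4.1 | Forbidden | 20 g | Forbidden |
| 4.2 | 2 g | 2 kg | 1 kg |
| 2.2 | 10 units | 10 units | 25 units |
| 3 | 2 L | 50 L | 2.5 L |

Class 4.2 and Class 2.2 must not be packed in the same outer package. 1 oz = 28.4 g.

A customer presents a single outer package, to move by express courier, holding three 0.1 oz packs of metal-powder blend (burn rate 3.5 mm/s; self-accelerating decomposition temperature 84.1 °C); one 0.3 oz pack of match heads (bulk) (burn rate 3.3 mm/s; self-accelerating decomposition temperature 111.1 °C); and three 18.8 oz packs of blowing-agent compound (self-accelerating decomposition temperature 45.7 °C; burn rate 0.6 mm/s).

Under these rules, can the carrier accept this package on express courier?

With burn rate 3.5 mm/s (> 1.8 mm/s), the metal-powder blend falls in Class 4.1.
With burn rate 3.3 mm/s (> 1.8 mm/s), the match heads (bulk) fall in Class 4.1.
With self-accelerating decomposition temperature 45.7 °C (≤ 75 °C), the blowing-agent compound falls in Class 4.2.
Class 4.2 quantity: three 18.8 oz packs = 1601.76 g.
1601.76 g is within the express courier limit of 2 kg for Class 4.2.
Total Class 4.1: (three 0.1 oz packs = 8.52 g) + (one 0.3 oz pack = 8.52 g) = 17.04 g.
17.04 g ≤ 20 g (express courier limit, Class 4.1) — within limit.
The segregation rule (Class 4.2 with Class 2.2) does not apply to Class 4.2 with Class 4.1.
Every hazard class is within its express courier limit and no segregation rule is violated.

Yes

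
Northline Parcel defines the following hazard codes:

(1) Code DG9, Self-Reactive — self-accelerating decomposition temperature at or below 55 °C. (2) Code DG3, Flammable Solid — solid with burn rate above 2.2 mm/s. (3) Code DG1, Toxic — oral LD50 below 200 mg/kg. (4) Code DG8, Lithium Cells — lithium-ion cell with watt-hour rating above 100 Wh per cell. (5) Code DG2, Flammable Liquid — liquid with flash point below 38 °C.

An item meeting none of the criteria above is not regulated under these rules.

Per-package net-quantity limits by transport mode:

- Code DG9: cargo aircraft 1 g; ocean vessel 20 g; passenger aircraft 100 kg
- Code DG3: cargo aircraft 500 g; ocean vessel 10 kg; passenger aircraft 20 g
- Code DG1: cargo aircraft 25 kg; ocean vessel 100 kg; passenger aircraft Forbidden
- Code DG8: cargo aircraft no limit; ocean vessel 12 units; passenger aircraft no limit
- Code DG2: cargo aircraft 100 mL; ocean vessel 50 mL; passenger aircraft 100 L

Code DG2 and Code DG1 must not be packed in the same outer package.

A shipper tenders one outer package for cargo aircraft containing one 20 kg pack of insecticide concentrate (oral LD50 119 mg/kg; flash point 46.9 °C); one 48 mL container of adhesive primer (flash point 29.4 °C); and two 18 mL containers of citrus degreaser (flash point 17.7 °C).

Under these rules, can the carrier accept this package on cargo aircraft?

No

The insecticide concentrate has oral LD50 119 mg/kg, which is < 200 mg/kg, so it is Code DG1 (Toxic).
Adhesive primer: flash point 29.4 °C < 38 °C → Code DG2 (Flammable Liquid).
The citrus degreaser has flash point 17.7 °C, which is < 38 °C, so it is Code DG2 (Flammable Liquid).
Total Code DG2: 48 mL + (two 18 mL containers = 36 mL) = 84 mL.
That is within the Code DG2 cargo aircraft limit of 100 mL.
Code DG1 quantity: 20 kg.
20 kg ≤ 25 kg (cargo aircraft limit, Code DG1) — within limit.
Code DG2 and Code DG1 may not share an outer package.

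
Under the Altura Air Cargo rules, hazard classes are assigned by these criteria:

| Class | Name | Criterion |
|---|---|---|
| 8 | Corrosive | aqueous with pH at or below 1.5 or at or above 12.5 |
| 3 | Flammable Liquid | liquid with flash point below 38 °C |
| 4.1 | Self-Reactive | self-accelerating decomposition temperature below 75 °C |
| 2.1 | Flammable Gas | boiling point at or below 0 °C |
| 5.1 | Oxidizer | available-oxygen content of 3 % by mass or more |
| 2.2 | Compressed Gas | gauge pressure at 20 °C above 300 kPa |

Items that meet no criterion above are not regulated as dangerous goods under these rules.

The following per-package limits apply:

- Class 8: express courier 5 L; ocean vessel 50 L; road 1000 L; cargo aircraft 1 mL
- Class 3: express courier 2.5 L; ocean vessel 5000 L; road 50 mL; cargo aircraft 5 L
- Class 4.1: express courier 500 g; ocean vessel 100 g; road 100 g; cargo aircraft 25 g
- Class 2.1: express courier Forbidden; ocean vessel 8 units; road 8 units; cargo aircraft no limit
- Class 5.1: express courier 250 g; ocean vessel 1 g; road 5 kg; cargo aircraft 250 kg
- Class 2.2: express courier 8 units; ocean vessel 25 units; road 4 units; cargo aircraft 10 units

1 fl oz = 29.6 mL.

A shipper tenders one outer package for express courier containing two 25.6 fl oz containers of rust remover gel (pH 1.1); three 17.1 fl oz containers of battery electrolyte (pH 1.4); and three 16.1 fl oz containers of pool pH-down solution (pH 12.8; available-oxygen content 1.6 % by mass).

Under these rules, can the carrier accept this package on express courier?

Yes

The rust remover gel has pH 1.1, which is ≤ 1.5, so it is Class 8 (Corrosive).
With pH 1.4 (≤ 1.5), the battery electrolyte falls in Class 8.
The pool pH-down solution has pH 12.8, which is ≥ 12.5, so it is Class 8 (Corrosive).
Total Class 8: (two 25.6 fl oz containers = 1515.52 mL) + (three 17.1 fl oz containers = 1518.48 mL) + (three 16.1 fl oz containers = 1429.68 mL) = 4463.68 mL.
4463.68 mL is within the express courier limit of 5 L for Class 8.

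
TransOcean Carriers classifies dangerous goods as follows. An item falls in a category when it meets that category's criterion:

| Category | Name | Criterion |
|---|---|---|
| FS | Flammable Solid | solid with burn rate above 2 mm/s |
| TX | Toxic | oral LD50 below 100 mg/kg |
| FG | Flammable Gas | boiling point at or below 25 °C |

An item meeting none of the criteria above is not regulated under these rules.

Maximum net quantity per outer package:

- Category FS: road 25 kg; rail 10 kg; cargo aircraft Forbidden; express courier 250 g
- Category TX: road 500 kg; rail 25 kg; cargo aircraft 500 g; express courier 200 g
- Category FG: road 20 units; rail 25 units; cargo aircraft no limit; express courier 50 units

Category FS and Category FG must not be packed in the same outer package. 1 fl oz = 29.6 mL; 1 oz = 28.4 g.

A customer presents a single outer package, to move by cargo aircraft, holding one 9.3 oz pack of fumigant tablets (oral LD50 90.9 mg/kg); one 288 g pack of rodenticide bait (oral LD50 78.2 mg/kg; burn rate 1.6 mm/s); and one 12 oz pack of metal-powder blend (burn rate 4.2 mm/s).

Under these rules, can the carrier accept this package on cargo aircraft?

Oral LD50 90.9 mg/kg meets the Category TX criterion (Toxic), so the fumigant tablets are Category TX.
Oral LD50 78.2 mg/kg meets the Category TX criterion (Toxic), so the rodenticide bait is Category TX.
Metal-powder blend: burn rate 4.2 mm/s > 2 mm/s → Category FS (Flammable Solid).
Total Category TX: (one 9.3 oz pack = 264.12 g) + 288 g = 552.12 g.
552.12 g exceeds the cargo aircraft limit of 500 g for Category TX.
Category FS quantity: one 12 oz pack = 340.8 g.
By cargo aircraft, Category FS is Forbidden regardless of quantity.
The segregation rule (Category FS with Category FG) does not apply to Category TX with Category FS.

No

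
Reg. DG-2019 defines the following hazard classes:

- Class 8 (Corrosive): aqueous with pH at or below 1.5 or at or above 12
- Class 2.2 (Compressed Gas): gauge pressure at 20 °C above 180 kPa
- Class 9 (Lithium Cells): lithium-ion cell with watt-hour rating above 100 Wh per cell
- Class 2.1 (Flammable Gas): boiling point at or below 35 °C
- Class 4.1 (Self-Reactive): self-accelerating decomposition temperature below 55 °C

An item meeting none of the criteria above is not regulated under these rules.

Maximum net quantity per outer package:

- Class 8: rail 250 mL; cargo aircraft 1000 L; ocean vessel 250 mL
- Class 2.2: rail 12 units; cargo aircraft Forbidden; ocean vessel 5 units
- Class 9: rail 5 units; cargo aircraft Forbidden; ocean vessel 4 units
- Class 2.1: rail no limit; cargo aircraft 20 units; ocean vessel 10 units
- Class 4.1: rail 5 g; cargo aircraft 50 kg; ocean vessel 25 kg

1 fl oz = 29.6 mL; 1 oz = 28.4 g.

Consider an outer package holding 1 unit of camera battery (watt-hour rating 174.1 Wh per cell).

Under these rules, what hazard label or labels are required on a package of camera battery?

With watt-hour rating 174.1 Wh per cell (> 100 Wh per cell), the camera battery falls in Class 9.
Only the Class 9 label is required.

Class 9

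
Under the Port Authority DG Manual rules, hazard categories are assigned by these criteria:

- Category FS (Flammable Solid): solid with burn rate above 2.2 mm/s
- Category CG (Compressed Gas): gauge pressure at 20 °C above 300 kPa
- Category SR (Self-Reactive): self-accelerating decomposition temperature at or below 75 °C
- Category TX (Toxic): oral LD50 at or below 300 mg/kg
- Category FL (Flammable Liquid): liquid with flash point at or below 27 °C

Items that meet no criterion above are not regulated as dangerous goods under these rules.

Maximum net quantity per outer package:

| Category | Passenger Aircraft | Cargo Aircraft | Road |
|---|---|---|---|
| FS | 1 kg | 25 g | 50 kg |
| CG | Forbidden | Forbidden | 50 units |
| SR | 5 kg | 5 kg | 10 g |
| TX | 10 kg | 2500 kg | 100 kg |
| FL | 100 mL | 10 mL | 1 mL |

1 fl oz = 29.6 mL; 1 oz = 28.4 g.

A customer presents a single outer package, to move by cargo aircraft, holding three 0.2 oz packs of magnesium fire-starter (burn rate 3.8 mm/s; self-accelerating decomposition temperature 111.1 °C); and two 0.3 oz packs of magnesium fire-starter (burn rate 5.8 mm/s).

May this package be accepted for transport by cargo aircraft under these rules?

No

The magnesium fire-starter has burn rate 3.8 mm/s, which is > 2.2 mm/s, so it is Category FS (Flammable Solid).
Magnesium fire-starter: burn rate 5.8 mm/s > 2.2 mm/s → Category FS (Flammable Solid).
Category FS net quantity: (three 0.2 oz packs = 17.04 g) + (two 0.3 oz packs = 17.04 g) = 34.08 g.
34.08 g exceeds the cargo aircraft limit of 25 g for Category FS.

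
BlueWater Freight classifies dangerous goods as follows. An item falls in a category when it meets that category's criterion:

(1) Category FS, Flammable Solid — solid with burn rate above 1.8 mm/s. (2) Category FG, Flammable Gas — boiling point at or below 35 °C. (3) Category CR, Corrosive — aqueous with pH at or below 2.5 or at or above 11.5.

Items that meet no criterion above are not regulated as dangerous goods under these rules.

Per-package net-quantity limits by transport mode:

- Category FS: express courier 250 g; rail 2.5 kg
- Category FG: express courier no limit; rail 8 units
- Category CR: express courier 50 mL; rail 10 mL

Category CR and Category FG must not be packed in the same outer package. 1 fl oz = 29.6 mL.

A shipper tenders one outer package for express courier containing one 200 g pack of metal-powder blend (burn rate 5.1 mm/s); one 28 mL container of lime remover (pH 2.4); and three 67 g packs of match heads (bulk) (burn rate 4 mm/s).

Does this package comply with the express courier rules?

Metal-powder blend: burn rate 5.1 mm/s > 1.8 mm/s → Category FS (Flammable Solid).
Lime remover: pH 2.4 ≤ 2.5 → Category CR (Corrosive).
Burn rate 4 mm/s meets the Category FS criterion (Flammable Solid), so the match heads (bulk) are Category FS.
Category FS net quantity: 200 g + (three 67 g packs = 201 g) = 401 g.
That exceeds the Category FS express courier limit of 250 g.
Category CR quantity: 28 mL.
28 mL ≤ 50 mL (express courier limit, Category CR) — within limit.
The segregation rule (Category CR with Category FG) does not apply to Category FS with Category CR.

No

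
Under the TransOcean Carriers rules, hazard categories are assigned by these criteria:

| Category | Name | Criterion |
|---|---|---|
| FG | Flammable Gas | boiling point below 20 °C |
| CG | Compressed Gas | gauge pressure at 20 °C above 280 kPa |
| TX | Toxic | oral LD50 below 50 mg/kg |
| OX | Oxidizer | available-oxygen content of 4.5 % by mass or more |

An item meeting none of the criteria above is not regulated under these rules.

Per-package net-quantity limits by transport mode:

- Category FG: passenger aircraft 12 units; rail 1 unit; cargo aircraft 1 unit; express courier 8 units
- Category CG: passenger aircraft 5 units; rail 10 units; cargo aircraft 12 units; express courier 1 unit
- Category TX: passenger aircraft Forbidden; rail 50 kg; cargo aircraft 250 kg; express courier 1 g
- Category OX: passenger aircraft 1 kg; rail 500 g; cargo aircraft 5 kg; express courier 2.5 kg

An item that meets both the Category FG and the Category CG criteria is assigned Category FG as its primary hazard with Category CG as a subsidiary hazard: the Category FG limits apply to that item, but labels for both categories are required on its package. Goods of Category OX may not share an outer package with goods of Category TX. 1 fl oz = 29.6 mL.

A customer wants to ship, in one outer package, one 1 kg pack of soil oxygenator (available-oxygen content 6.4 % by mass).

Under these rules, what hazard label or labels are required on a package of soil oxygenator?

With available-oxygen content 6.4 % by mass (≥ 4.5 % by mass), the soil oxygenator falls in Category OX.
Only the Category OX label is required.

Category OX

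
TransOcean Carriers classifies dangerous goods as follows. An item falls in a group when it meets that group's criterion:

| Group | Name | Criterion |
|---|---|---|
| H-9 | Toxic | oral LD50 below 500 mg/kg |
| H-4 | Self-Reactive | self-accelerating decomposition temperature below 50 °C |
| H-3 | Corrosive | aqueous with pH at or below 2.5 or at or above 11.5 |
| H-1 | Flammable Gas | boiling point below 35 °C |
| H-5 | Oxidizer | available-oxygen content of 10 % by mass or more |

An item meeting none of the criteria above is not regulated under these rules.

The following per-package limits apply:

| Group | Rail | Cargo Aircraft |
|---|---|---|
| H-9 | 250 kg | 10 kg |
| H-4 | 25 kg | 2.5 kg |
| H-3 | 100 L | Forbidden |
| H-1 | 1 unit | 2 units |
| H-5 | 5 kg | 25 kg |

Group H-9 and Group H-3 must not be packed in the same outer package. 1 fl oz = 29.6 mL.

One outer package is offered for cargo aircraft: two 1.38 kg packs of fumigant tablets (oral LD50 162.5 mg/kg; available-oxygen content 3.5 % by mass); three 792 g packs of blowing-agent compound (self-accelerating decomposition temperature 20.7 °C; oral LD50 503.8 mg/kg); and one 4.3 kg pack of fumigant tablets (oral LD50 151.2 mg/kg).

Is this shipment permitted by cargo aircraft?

Oral LD50 162.5 mg/kg meets the Group H-9 criterion (Toxic), so the fumigant tablets are Group H-9.
With self-accelerating decomposition temperature 20.7 °C (< 50 °C), the blowing-agent compound falls in Group H-4.
Fumigant tablets: oral LD50 151.2 mg/kg < 500 mg/kg → Group H-9 (Toxic).
Group H-9 net quantity: (two 1.38 kg packs = 2.76 kg) + 4.3 kg = 7.06 kg.
7.06 kg ≤ 10 kg (cargo aircraft limit, Group H-9) — within limit.
Group H-4 quantity: three 792 g packs = 2.376 kg.
2.376 kg ≤ 2.5 kg (cargo aircraft limit, Group H-4) — within limit.
The segregation rule (Group H-9 with Group H-3) does not apply to Group H-9 with Group H-4.
Every hazard group is within its cargo aircraft limit and no segregation rule is violated.

Yes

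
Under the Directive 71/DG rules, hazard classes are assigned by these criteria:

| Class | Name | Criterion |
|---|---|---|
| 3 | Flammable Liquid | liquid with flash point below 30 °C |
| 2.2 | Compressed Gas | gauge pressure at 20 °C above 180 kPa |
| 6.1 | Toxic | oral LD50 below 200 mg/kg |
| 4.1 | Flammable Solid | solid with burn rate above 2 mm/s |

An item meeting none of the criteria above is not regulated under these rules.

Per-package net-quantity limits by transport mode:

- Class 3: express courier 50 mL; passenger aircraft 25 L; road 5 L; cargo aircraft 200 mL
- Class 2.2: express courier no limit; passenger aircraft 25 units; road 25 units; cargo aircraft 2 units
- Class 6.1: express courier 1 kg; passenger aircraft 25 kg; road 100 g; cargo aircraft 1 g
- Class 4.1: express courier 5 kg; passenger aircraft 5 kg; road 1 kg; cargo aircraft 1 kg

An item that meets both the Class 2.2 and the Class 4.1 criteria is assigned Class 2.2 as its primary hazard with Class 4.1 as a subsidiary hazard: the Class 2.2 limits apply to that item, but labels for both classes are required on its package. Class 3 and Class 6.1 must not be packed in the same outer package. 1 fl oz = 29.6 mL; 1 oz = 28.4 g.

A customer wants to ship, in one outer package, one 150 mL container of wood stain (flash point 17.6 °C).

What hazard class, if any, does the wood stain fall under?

Class 3

Flash point 17.6 °C meets the Class 3 criterion (Flammable Liquid), so the wood stain is Class 3.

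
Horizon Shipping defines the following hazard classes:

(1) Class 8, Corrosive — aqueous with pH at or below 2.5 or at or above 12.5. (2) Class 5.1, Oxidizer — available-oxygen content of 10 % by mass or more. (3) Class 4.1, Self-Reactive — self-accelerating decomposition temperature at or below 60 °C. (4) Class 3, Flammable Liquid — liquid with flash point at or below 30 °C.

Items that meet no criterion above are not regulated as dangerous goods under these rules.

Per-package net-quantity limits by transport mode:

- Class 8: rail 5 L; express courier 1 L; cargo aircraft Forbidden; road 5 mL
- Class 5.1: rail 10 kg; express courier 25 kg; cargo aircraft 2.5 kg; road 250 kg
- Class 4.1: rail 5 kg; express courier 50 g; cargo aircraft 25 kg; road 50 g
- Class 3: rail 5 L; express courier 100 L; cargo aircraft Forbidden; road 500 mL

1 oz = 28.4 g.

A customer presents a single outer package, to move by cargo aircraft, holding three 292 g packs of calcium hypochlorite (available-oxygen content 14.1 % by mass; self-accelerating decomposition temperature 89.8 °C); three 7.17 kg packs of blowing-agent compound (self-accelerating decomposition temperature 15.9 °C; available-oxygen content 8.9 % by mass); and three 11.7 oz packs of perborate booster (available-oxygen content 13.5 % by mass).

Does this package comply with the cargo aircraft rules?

Yes

Available-oxygen content 14.1 % by mass meets the Class 5.1 criterion (Oxidizer), so the calcium hypochlorite is Class 5.1.
Self-accelerating decomposition temperature 15.9 °C meets the Class 4.1 criterion (Self-Reactive), so the blowing-agent compound is Class 4.1.
With available-oxygen content 13.5 % by mass (≥ 10 % by mass), the perborate booster falls in Class 5.1.
Class 5.1 net quantity: (three 292 g packs = 876 g) + (three 11.7 oz packs = 996.84 g) = 1872.84 g.
1872.84 g is within the cargo aircraft limit of 2.5 kg for Class 5.1.
Class 4.1 quantity: three 7.17 kg packs = 21.51 kg.
21.51 kg is within the cargo aircraft limit of 25 kg for Class 4.1.
Every hazard class is within its cargo aircraft limit and no segregation rule is violated.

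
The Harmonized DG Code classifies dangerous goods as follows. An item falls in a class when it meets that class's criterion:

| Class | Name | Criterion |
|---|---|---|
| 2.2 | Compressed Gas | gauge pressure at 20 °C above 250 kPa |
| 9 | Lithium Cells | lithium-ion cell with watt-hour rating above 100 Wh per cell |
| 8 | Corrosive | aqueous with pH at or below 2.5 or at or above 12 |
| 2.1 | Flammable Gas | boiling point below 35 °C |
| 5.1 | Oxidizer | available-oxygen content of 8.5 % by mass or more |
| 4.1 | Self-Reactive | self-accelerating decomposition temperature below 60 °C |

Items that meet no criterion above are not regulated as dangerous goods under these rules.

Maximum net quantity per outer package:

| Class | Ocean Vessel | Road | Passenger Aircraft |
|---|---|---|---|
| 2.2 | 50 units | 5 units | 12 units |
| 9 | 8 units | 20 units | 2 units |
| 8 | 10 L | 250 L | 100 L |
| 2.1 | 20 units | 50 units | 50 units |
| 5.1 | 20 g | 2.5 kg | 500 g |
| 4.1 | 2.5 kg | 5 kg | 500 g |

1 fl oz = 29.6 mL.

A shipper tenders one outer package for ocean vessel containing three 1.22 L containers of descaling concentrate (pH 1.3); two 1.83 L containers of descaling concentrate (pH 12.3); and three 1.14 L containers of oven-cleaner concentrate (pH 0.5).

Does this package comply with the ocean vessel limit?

No

Descaling concentrate: pH 1.3 ≤ 2.5 → Class 8 (Corrosive).
The descaling concentrate has pH 12.3, which is ≥ 12, so it is Class 8 (Corrosive).
The oven-cleaner concentrate has pH 0.5, which is ≤ 2.5, so it is Class 8 (Corrosive).
Class 8 net quantity: (three 1.22 L containers = 3.66 L) + (two 1.83 L containers = 3.66 L) + (three 1.14 L containers = 3.42 L) = 10.74 L.
10.74 L > 10 L (ocean vessel limit, Class 8) — over the limit.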